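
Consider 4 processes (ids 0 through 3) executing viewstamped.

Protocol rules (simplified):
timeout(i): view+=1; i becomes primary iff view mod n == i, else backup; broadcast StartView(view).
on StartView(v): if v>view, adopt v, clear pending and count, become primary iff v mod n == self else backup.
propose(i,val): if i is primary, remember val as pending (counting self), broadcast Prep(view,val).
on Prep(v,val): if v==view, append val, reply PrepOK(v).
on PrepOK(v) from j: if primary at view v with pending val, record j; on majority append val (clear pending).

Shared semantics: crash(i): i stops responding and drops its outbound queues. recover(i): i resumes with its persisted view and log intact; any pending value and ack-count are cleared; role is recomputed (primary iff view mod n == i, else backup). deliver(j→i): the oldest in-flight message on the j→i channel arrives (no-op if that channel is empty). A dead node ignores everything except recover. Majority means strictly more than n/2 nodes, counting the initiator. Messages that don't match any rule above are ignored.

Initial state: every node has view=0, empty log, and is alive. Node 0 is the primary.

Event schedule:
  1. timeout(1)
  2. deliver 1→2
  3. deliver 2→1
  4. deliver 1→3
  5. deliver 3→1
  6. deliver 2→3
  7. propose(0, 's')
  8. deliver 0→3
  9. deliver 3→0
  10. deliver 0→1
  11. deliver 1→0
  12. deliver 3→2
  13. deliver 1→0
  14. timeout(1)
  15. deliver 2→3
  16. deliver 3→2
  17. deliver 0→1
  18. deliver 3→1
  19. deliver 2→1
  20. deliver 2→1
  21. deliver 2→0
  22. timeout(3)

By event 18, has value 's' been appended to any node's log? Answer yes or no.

step 1 timeout(1): 1={prim,v=1,log=-}
step 2 deliver 1→2: 2={back,v=1,log=-}
step 3 deliver 2→1: —
step 4 deliver 1→3: 3={back,v=1,log=-}
step 5 deliver 3→1: —
step 6 deliver 2→3: —
step 7 propose(0,'s'): —
step 8 deliver 0→3: —
step 9 deliver 3→0: —
step 10 deliver 0→1: —
step 11 deliver 1→0: 0={back,v=1,log=-}
step 12 deliver 3→2: —
step 13 deliver 1→0: —
step 14 timeout(1): 1={back,v=2,log=-}
step 15 deliver 2→3: —
step 16 deliver 3→2: —
step 17 deliver 0→1: —
step 18 deliver 3→1: —

no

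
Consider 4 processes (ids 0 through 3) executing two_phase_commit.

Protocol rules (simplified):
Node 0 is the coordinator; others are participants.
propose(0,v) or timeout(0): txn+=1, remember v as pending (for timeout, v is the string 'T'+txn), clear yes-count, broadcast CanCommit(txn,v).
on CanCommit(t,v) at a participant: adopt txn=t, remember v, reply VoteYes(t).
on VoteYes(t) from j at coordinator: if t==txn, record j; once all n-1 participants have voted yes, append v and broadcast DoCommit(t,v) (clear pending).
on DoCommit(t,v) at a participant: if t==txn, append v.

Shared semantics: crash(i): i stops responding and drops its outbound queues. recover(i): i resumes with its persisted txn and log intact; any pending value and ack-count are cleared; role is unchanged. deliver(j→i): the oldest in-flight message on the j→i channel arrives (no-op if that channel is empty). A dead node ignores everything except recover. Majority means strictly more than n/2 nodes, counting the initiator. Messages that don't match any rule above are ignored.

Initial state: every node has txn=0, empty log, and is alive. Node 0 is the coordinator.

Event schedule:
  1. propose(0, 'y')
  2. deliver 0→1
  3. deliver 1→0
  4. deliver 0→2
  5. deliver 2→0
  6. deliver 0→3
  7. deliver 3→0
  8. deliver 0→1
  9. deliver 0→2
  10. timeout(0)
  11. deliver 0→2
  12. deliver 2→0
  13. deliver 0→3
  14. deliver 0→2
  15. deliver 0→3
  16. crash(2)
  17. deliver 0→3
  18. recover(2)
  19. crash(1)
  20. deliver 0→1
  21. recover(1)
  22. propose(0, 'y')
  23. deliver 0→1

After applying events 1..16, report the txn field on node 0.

e1 propose(0,'y'): 0[coor,t=1,-]
e2 deliver 0→1: 1[part,t=1,-]
e3 deliver 1→0: ·
e4 deliver 0→2: 2[part,t=1,-]
e5 deliver 2→0: ·
e6 deliver 0→3: 3[part,t=1,-]
e7 deliver 3→0: 0[coor,t=1,y]
e8 deliver 0→1: 1[part,t=1,y]
e9 deliver 0→2: 2[part,t=1,y]
e10 timeout(0): 0[coor,t=2,y]
e11 deliver 0→2: 2[part,t=2,y]
e12 deliver 2→0: ·
e13 deliver 0→3: 3[part,t=1,y]
e14 deliver 0→2: ·
e15 deliver 0→3: 3[part,t=2,y]
e16 crash(2): 2[✗part,t=2,y]

2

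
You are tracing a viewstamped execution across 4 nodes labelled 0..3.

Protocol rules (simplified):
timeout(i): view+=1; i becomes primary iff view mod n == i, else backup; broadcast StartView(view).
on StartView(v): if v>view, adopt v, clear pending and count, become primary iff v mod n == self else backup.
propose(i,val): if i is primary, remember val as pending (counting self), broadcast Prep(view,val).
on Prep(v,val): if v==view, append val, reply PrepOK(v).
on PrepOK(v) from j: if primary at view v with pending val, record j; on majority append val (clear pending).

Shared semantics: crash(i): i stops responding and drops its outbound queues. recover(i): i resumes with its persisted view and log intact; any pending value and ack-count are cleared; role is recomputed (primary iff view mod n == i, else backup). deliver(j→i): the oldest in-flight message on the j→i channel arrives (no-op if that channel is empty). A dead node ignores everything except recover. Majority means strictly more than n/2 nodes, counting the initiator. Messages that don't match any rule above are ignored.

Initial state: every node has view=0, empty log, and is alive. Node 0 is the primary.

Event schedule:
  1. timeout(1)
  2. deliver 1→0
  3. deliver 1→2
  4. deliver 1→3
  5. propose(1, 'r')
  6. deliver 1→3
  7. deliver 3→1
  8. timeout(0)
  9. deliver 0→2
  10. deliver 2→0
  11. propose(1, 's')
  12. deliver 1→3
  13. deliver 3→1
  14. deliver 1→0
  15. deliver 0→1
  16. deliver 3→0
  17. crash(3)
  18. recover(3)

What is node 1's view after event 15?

2

step 1 timeout(1): 1={prim,v=1,log=-}
step 2 deliver 1→0: 0={back,v=1,log=-}
step 3 deliver 1→2: 2={back,v=1,log=-}
step 4 deliver 1→3: 3={back,v=1,log=-}
step 5 propose(1,'r'): —
step 6 deliver 1→3: 3={back,v=1,log=r}
step 7 deliver 3→1: —
step 8 timeout(0): 0={back,v=2,log=-}
step 9 deliver 0→2: 2={prim,v=2,log=-}
step 10 deliver 2→0: —
step 11 propose(1,'s'): —
step 12 deliver 1→3: 3={back,v=1,log=r,s}
step 13 deliver 3→1: —
step 14 deliver 1→0: —
step 15 deliver 0→1: 1={back,v=2,log=-}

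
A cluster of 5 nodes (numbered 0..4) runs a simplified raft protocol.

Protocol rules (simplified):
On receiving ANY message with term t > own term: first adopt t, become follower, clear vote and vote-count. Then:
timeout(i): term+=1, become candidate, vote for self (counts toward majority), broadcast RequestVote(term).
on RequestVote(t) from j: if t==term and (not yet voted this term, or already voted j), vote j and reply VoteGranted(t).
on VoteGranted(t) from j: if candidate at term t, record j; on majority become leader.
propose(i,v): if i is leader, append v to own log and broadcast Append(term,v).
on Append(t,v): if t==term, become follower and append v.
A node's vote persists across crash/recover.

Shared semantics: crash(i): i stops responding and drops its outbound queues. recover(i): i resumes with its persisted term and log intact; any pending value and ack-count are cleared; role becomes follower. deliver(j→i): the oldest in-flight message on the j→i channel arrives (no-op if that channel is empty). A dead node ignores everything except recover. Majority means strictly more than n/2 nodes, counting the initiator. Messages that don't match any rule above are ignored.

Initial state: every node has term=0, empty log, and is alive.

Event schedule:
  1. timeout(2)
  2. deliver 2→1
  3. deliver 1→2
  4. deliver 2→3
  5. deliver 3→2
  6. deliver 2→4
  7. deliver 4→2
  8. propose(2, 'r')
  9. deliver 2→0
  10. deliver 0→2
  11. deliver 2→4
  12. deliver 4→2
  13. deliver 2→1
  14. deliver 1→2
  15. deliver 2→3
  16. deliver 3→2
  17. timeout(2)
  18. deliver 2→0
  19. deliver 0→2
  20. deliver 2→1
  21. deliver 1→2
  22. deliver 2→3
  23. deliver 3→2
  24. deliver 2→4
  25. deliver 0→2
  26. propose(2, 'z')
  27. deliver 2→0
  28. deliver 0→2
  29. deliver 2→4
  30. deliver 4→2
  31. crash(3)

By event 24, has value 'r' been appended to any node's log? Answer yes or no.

step 1 timeout(2): 2={cand,t=1,log=-}
step 2 deliver 2→1: 1={foll,t=1,log=-}
step 3 deliver 1→2: —
step 4 deliver 2→3: 3={foll,t=1,log=-}
step 5 deliver 3→2: 2={lead,t=1,log=-}
step 6 deliver 2→4: 4={foll,t=1,log=-}
step 7 deliver 4→2: —
step 8 propose(2,'r'): 2={lead,t=1,log=r}
step 9 deliver 2→0: 0={foll,t=1,log=-}
step 10 deliver 0→2: —
step 11 deliver 2→4: 4={foll,t=1,log=r}
step 12 deliver 4→2: —
step 13 deliver 2→1: 1={foll,t=1,log=r}
step 14 deliver 1→2: —
step 15 deliver 2→3: 3={foll,t=1,log=r}
step 16 deliver 3→2: —
step 17 timeout(2): 2={cand,t=2,log=r}
step 18 deliver 2→0: 0={foll,t=1,log=r}
step 19 deliver 0→2: —
step 20 deliver 2→1: 1={foll,t=2,log=r}
step 21 deliver 1→2: —
step 22 deliver 2→3: 3={foll,t=2,log=r}
step 23 deliver 3→2: 2={lead,t=2,log=r}
step 24 deliver 2→4: 4={foll,t=2,log=r}

yes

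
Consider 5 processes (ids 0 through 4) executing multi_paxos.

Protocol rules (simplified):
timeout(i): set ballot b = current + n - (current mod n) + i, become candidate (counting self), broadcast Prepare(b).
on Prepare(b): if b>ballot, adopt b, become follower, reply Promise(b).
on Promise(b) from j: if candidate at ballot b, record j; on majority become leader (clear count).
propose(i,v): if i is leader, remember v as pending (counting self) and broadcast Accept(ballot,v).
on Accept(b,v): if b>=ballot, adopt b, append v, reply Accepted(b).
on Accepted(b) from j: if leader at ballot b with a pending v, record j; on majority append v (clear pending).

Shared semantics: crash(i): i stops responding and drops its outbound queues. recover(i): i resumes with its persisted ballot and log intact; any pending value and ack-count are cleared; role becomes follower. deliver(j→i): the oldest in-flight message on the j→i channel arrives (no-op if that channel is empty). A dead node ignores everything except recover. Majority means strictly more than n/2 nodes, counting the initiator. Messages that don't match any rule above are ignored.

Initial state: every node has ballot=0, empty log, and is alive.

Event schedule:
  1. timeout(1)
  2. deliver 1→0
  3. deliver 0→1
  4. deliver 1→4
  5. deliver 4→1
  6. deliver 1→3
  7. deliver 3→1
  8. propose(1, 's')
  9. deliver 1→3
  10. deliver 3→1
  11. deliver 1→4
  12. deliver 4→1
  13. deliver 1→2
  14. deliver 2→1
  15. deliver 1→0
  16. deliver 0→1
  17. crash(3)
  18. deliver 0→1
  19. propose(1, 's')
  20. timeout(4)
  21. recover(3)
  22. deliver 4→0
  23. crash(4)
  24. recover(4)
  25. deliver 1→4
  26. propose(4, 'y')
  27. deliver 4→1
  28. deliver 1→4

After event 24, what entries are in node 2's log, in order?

empty

after 1 — timeout(1): n1:cand/b6/[-]
after 2 — deliver 1→0: n0:foll/b6/[-]
after 3 — deliver 0→1: ·
after 4 — deliver 1→4: n4:foll/b6/[-]
after 5 — deliver 4→1: n1:lead/b6/[-]
after 6 — deliver 1→3: n3:foll/b6/[-]
after 7 — deliver 3→1: ·
after 8 — propose(1,'s'): ·
after 9 — deliver 1→3: n3:foll/b6/[s]
after 10 — deliver 3→1: ·
after 11 — deliver 1→4: n4:foll/b6/[s]
after 12 — deliver 4→1: n1:lead/b6/[s]
after 13 — deliver 1→2: n2:foll/b6/[-]
after 14 — deliver 2→1: ·
after 15 — deliver 1→0: n0:foll/b6/[s]
after 16 — deliver 0→1: ·
after 17 — crash(3): n3:✗foll/b6/[s]
after 18 — deliver 0→1: ·
after 19 — propose(1,'s'): ·
after 20 — timeout(4): n4:cand/b14/[s]
after 21 — recover(3): n3:foll/b6/[s]
after 22 — deliver 4→0: n0:foll/b14/[s]
after 23 — crash(4): n4:✗cand/b14/[s]
after 24 — recover(4): n4:foll/b14/[s]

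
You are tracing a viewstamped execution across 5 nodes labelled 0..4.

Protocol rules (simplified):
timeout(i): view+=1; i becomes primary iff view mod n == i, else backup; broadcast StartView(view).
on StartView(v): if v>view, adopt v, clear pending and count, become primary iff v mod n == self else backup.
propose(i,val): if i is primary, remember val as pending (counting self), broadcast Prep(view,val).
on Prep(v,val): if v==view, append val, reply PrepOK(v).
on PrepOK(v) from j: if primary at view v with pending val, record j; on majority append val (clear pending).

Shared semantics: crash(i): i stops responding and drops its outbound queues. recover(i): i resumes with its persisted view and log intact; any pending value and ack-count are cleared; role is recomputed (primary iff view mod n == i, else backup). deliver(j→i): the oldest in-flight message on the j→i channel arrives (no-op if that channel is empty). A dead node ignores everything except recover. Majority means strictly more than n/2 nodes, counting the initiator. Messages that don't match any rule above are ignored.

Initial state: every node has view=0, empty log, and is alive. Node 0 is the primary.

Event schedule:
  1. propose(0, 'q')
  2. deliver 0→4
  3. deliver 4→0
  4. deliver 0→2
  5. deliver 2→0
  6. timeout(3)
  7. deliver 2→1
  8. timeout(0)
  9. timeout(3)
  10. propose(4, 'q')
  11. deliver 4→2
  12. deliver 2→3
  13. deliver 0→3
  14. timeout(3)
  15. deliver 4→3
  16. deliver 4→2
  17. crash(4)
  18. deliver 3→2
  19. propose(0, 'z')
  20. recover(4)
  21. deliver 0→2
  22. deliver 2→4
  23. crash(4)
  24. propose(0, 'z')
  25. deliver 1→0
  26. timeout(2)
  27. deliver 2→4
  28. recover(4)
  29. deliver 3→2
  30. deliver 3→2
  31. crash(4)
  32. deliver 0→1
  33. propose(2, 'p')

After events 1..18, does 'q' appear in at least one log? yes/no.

yes

1. propose(0,'q'):  nop
2. deliver 0→4:  <4:back v0 q>
3. deliver 4→0:  nop
4. deliver 0→2:  <2:back v0 q>
5. deliver 2→0:  <0:prim v0 q>
6. timeout(3):  <3:back v1 ->
7. deliver 2→1:  nop
8. timeout(0):  <0:back v1 q>
9. timeout(3):  <3:back v2 ->
10. propose(4,'q'):  nop
11. deliver 4→2:  nop
12. deliver 2→3:  nop
13. deliver 0→3:  nop
14. timeout(3):  <3:prim v3 ->
15. deliver 4→3:  nop
16. deliver 4→2:  nop
17. crash(4):  <4:✗back v0 q>
18. deliver 3→2:  <2:back v1 q>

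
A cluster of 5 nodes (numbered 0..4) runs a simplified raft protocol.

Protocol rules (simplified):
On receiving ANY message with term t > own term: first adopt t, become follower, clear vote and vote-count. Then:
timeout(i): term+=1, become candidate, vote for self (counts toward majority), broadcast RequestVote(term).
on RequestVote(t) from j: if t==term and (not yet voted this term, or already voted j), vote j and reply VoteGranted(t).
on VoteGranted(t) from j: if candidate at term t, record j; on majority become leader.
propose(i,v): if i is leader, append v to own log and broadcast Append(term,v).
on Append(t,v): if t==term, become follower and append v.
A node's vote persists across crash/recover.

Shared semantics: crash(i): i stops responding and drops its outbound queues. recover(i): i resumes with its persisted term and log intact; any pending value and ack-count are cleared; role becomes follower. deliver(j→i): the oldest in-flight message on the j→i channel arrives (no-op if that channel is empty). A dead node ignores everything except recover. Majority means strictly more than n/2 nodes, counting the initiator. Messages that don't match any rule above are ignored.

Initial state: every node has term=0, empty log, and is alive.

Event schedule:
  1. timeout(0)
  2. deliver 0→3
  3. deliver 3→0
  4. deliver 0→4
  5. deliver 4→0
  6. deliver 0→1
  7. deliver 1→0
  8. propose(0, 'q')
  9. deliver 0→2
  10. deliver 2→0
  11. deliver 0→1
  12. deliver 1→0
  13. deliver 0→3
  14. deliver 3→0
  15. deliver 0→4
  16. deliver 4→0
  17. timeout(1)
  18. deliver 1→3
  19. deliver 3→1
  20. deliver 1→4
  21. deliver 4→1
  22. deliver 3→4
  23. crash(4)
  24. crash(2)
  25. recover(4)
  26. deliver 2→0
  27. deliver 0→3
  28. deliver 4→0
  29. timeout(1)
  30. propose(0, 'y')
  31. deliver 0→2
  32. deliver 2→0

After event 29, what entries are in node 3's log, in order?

q

1. timeout(0):  <0:cand t1 ->
2. deliver 0→3:  <3:foll t1 ->
3. deliver 3→0:  nop
4. deliver 0→4:  <4:foll t1 ->
5. deliver 4→0:  <0:lead t1 ->
6. deliver 0→1:  <1:foll t1 ->
7. deliver 1→0:  nop
8. propose(0,'q'):  <0:lead t1 q>
9. deliver 0→2:  <2:foll t1 ->
10. deliver 2→0:  nop
11. deliver 0→1:  <1:foll t1 q>
12. deliver 1→0:  nop
13. deliver 0→3:  <3:foll t1 q>
14. deliver 3→0:  nop
15. deliver 0→4:  <4:foll t1 q>
16. deliver 4→0:  nop
17. timeout(1):  <1:cand t2 q>
18. deliver 1→3:  <3:foll t2 q>
19. deliver 3→1:  nop
20. deliver 1→4:  <4:foll t2 q>
21. deliver 4→1:  <1:lead t2 q>
22. deliver 3→4:  nop
23. crash(4):  <4:✗foll t2 q>
24. crash(2):  <2:✗foll t1 ->
25. recover(4):  <4:foll t2 q>
26. deliver 2→0:  nop
27. deliver 0→3:  nop
28. deliver 4→0:  nop
29. timeout(1):  <1:cand t3 q>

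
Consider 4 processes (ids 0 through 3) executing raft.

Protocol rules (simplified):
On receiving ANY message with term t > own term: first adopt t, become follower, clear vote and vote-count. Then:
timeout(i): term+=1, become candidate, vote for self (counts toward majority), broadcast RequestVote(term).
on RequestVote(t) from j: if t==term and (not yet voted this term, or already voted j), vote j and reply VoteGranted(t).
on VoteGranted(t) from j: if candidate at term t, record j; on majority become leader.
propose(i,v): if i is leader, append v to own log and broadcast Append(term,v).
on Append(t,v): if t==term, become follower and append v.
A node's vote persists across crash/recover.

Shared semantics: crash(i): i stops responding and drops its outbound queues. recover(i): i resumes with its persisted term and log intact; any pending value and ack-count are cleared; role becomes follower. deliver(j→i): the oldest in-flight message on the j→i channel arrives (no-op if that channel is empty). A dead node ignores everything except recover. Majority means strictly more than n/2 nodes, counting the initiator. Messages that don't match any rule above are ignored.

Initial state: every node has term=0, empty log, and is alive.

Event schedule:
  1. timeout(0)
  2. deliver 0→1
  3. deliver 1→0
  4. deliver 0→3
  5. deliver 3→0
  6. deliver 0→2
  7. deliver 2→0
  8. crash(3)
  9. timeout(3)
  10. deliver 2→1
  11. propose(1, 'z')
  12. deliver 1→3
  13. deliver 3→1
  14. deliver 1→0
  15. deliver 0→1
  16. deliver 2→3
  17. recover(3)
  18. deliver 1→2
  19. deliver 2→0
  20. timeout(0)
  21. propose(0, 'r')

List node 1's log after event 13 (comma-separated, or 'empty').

step 1 timeout(0): 0={cand,t=1,log=-}
step 2 deliver 0→1: 1={foll,t=1,log=-}
step 3 deliver 1→0: —
step 4 deliver 0→3: 3={foll,t=1,log=-}
step 5 deliver 3→0: 0={lead,t=1,log=-}
step 6 deliver 0→2: 2={foll,t=1,log=-}
step 7 deliver 2→0: —
step 8 crash(3): 3={✗foll,t=1,log=-}
step 9 timeout(3): —
step 10 deliver 2→1: —
step 11 propose(1,'z'): —
step 12 deliver 1→3: —
step 13 deliver 3→1: —

empty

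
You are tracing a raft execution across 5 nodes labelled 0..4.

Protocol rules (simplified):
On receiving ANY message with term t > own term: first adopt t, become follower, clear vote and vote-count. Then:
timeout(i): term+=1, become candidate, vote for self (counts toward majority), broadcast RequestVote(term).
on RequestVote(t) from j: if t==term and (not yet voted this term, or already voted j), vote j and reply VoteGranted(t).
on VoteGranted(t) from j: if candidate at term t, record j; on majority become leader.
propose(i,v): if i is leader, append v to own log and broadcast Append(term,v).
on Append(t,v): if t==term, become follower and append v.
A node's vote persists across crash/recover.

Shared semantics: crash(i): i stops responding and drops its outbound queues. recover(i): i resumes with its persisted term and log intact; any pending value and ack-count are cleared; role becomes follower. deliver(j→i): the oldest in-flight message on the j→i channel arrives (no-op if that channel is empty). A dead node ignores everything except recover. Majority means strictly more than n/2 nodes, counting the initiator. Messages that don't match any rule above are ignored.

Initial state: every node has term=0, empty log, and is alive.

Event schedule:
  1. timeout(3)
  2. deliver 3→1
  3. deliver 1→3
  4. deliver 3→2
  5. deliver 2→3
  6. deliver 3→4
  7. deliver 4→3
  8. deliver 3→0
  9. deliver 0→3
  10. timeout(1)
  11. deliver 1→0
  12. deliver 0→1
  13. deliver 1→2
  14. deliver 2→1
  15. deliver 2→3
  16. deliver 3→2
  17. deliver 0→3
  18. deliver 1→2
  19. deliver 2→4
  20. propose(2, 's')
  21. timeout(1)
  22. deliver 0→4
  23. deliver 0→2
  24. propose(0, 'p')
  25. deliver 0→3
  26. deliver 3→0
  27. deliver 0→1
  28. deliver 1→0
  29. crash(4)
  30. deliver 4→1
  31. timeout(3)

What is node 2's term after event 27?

2

1. timeout(3):  <3:cand t1 ->
2. deliver 3→1:  <1:foll t1 ->
3. deliver 1→3:  nop
4. deliver 3→2:  <2:foll t1 ->
5. deliver 2→3:  <3:lead t1 ->
6. deliver 3→4:  <4:foll t1 ->
7. deliver 4→3:  nop
8. deliver 3→0:  <0:foll t1 ->
9. deliver 0→3:  nop
10. timeout(1):  <1:cand t2 ->
11. deliver 1→0:  <0:foll t2 ->
12. deliver 0→1:  nop
13. deliver 1→2:  <2:foll t2 ->
14. deliver 2→1:  <1:lead t2 ->
15. deliver 2→3:  nop
16. deliver 3→2:  nop
17. deliver 0→3:  nop
18. deliver 1→2:  nop
19. deliver 2→4:  nop
20. propose(2,'s'):  nop
21. timeout(1):  <1:cand t3 ->
22. deliver 0→4:  nop
23. deliver 0→2:  nop
24. propose(0,'p'):  nop
25. deliver 0→3:  nop
26. deliver 3→0:  nop
27. deliver 0→1:  nop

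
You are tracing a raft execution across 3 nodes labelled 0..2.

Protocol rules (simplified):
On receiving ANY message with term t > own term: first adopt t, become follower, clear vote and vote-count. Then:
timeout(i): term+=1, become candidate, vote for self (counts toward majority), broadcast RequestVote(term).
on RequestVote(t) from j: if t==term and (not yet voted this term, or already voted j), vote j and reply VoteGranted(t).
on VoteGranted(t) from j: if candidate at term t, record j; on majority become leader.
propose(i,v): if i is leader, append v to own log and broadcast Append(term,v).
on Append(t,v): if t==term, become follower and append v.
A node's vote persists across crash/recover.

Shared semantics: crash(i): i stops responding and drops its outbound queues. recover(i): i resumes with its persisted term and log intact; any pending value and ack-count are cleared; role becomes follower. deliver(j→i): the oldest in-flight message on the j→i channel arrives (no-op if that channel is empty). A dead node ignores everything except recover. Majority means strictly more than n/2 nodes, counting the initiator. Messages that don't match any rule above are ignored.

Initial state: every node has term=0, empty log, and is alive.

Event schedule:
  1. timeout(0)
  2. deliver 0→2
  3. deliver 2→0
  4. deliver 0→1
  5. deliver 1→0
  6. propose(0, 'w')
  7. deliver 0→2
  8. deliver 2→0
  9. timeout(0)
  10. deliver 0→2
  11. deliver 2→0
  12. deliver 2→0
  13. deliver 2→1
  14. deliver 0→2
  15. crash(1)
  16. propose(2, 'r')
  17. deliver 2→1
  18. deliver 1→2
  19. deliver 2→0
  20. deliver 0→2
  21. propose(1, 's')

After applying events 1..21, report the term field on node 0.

2

step 1 timeout(0): 0={cand,t=1,log=-}
step 2 deliver 0→2: 2={foll,t=1,log=-}
step 3 deliver 2→0: 0={lead,t=1,log=-}
step 4 deliver 0→1: 1={foll,t=1,log=-}
step 5 deliver 1→0: —
step 6 propose(0,'w'): 0={lead,t=1,log=w}
step 7 deliver 0→2: 2={foll,t=1,log=w}
step 8 deliver 2→0: —
step 9 timeout(0): 0={cand,t=2,log=w}
step 10 deliver 0→2: 2={foll,t=2,log=w}
step 11 deliver 2→0: 0={lead,t=2,log=w}
step 12 deliver 2→0: —
step 13 deliver 2→1: —
step 14 deliver 0→2: —
step 15 crash(1): 1={✗foll,t=1,log=-}
step 16 propose(2,'r'): —
step 17 deliver 2→1: —
step 18 deliver 1→2: —
step 19 deliver 2→0: —
step 20 deliver 0→2: —
step 21 propose(1,'s'): —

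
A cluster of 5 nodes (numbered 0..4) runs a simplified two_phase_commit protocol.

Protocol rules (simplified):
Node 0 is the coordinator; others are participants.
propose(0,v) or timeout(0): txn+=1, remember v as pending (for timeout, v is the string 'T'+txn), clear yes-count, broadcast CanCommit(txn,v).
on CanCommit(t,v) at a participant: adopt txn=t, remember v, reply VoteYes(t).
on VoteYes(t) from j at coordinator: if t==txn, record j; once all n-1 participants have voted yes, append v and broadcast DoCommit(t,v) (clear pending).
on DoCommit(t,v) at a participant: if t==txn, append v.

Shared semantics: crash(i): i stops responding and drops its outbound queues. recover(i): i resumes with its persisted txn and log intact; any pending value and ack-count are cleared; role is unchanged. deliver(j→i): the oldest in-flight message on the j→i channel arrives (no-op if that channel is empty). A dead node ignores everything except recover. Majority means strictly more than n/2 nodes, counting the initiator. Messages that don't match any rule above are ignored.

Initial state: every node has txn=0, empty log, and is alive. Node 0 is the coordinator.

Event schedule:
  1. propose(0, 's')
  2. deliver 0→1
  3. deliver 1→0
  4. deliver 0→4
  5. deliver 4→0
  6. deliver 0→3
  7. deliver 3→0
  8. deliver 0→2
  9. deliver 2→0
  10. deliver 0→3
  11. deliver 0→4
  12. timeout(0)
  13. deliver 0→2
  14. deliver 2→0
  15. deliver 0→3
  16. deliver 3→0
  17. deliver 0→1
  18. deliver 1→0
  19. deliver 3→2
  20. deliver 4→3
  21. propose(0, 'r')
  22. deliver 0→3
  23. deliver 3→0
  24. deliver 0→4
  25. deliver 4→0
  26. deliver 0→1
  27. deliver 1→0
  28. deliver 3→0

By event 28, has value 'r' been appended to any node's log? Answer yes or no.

no

1. propose(0,'s'):  <0:coor t1 ->
2. deliver 0→1:  <1:part t1 ->
3. deliver 1→0:  nop
4. deliver 0→4:  <4:part t1 ->
5. deliver 4→0:  nop
6. deliver 0→3:  <3:part t1 ->
7. deliver 3→0:  nop
8. deliver 0→2:  <2:part t1 ->
9. deliver 2→0:  <0:coor t1 s>
10. deliver 0→3:  <3:part t1 s>
11. deliver 0→4:  <4:part t1 s>
12. timeout(0):  <0:coor t2 s>
13. deliver 0→2:  <2:part t1 s>
14. deliver 2→0:  nop
15. deliver 0→3:  <3:part t2 s>
16. deliver 3→0:  nop
17. deliver 0→1:  <1:part t1 s>
18. deliver 1→0:  nop
19. deliver 3→2:  nop
20. deliver 4→3:  nop
21. propose(0,'r'):  <0:coor t3 s>
22. deliver 0→3:  <3:part t3 s>
23. deliver 3→0:  nop
24. deliver 0→4:  <4:part t2 s>
25. deliver 4→0:  nop
26. deliver 0→1:  <1:part t2 s>
27. deliver 1→0:  nop
28. deliver 3→0:  nop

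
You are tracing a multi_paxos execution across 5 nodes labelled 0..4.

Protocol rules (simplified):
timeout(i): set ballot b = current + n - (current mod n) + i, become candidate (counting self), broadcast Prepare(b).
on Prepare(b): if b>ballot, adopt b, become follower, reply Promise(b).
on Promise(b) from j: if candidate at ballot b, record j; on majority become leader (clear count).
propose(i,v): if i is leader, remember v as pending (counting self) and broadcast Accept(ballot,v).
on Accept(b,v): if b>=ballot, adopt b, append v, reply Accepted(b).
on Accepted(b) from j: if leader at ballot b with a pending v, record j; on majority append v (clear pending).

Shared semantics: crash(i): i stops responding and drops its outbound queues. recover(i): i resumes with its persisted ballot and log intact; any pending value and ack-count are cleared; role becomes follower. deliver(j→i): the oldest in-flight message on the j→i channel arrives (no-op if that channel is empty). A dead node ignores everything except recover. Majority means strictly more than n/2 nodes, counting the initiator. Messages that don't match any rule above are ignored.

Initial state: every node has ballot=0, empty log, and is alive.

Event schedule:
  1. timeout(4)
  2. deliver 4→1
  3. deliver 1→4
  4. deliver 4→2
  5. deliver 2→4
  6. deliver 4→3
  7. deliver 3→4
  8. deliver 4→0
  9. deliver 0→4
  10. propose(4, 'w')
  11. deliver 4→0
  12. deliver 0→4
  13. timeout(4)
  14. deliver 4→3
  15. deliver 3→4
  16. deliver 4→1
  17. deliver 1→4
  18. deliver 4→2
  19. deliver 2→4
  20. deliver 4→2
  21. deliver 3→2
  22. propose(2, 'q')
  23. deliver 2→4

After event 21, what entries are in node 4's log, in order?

after 1 — timeout(4): n4:cand/b9/[-]
after 2 — deliver 4→1: n1:foll/b9/[-]
after 3 — deliver 1→4: ·
after 4 — deliver 4→2: n2:foll/b9/[-]
after 5 — deliver 2→4: n4:lead/b9/[-]
after 6 — deliver 4→3: n3:foll/b9/[-]
after 7 — deliver 3→4: ·
after 8 — deliver 4→0: n0:foll/b9/[-]
after 9 — deliver 0→4: ·
after 10 — propose(4,'w'): ·
after 11 — deliver 4→0: n0:foll/b9/[w]
after 12 — deliver 0→4: ·
after 13 — timeout(4): n4:cand/b14/[-]
after 14 — deliver 4→3: n3:foll/b9/[w]
after 15 — deliver 3→4: ·
after 16 — deliver 4→1: n1:foll/b9/[w]
after 17 — deliver 1→4: ·
after 18 — deliver 4→2: n2:foll/b9/[w]
after 19 — deliver 2→4: ·
after 20 — deliver 4→2: n2:foll/b14/[w]
after 21 — deliver 3→2: ·

empty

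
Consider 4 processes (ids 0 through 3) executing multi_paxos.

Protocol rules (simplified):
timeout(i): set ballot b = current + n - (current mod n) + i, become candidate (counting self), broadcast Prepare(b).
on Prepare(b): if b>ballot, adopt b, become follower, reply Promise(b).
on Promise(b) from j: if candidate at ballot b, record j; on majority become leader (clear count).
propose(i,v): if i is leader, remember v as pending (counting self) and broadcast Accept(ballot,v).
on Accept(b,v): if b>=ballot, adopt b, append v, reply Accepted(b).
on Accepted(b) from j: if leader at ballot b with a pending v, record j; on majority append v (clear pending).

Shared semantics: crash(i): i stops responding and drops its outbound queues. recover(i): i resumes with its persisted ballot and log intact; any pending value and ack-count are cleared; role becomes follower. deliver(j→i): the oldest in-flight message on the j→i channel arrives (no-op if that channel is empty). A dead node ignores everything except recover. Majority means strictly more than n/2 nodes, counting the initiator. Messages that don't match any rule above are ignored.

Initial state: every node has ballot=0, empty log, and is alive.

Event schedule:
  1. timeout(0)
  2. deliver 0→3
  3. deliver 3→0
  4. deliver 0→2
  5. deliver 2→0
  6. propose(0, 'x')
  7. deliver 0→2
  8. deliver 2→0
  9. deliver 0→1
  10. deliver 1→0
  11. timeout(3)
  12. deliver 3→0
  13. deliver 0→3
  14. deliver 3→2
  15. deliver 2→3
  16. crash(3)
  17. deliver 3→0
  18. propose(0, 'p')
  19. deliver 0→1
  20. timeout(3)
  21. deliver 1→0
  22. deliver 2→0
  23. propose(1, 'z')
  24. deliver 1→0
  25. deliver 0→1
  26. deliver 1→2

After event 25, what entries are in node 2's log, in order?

after 1 — timeout(0): n0:cand/b4/[-]
after 2 — deliver 0→3: n3:foll/b4/[-]
after 3 — deliver 3→0: ·
after 4 — deliver 0→2: n2:foll/b4/[-]
after 5 — deliver 2→0: n0:lead/b4/[-]
after 6 — propose(0,'x'): ·
after 7 — deliver 0→2: n2:foll/b4/[x]
after 8 — deliver 2→0: ·
after 9 — deliver 0→1: n1:foll/b4/[-]
after 10 — deliver 1→0: ·
after 11 — timeout(3): n3:cand/b11/[-]
after 12 — deliver 3→0: n0:foll/b11/[-]
after 13 — deliver 0→3: ·
after 14 — deliver 3→2: n2:foll/b11/[x]
after 15 — deliver 2→3: ·
after 16 — crash(3): n3:✗cand/b11/[-]
after 17 — deliver 3→0: ·
after 18 — propose(0,'p'): ·
after 19 — deliver 0→1: n1:foll/b4/[x]
after 20 — timeout(3): ·
after 21 — deliver 1→0: ·
after 22 — deliver 2→0: ·
after 23 — propose(1,'z'): ·
after 24 — deliver 1→0: ·
after 25 — deliver 0→1: ·

x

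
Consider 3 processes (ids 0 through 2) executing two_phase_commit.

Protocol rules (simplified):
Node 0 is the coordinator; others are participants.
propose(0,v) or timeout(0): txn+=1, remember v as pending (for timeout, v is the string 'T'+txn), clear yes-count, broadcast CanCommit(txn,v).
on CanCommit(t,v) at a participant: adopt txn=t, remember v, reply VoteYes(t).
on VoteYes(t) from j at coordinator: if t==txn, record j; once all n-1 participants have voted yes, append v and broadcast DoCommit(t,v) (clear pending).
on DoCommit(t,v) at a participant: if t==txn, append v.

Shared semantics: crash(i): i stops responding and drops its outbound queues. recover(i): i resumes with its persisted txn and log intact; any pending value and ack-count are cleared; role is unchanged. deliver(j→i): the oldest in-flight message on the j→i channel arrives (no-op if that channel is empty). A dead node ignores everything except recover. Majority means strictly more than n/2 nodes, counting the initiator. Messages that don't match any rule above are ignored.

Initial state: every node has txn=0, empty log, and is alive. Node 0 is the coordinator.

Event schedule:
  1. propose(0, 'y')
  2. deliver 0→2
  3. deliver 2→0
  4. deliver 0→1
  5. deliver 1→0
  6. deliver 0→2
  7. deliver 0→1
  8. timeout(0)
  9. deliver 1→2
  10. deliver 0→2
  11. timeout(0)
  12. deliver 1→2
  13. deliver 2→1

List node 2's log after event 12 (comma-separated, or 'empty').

after 1 — propose(0,'y'): n0:coor/t1/[-]
after 2 — deliver 0→2: n2:part/t1/[-]
after 3 — deliver 2→0: ·
after 4 — deliver 0→1: n1:part/t1/[-]
after 5 — deliver 1→0: n0:coor/t1/[y]
after 6 — deliver 0→2: n2:part/t1/[y]
after 7 — deliver 0→1: n1:part/t1/[y]
after 8 — timeout(0): n0:coor/t2/[y]
after 9 — deliver 1→2: ·
after 10 — deliver 0→2: n2:part/t2/[y]
after 11 — timeout(0): n0:coor/t3/[y]
after 12 — deliver 1→2: ·

y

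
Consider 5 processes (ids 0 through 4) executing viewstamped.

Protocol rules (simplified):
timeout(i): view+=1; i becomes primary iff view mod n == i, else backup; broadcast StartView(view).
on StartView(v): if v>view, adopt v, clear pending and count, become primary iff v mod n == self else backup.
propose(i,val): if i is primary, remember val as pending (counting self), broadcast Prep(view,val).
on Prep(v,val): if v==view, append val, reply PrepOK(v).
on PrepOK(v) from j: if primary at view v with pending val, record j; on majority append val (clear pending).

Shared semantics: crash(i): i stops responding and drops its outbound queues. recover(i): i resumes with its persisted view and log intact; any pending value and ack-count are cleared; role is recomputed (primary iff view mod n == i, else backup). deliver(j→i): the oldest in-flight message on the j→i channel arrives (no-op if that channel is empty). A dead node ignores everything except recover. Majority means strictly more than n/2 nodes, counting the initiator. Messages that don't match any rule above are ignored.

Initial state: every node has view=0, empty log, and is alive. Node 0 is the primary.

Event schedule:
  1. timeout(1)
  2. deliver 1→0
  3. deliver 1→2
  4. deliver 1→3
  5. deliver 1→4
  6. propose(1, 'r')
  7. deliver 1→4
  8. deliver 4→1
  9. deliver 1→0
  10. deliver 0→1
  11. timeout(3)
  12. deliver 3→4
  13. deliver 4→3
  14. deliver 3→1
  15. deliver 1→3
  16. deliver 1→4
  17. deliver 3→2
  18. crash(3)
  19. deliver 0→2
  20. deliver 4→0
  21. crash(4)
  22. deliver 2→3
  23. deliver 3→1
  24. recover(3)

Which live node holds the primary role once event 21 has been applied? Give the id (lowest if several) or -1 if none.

2

1. timeout(1):  <1:prim v1 ->
2. deliver 1→0:  <0:back v1 ->
3. deliver 1→2:  <2:back v1 ->
4. deliver 1→3:  <3:back v1 ->
5. deliver 1→4:  <4:back v1 ->
6. propose(1,'r'):  nop
7. deliver 1→4:  <4:back v1 r>
8. deliver 4→1:  nop
9. deliver 1→0:  <0:back v1 r>
10. deliver 0→1:  <1:prim v1 r>
11. timeout(3):  <3:back v2 ->
12. deliver 3→4:  <4:back v2 r>
13. deliver 4→3:  nop
14. deliver 3→1:  <1:back v2 r>
15. deliver 1→3:  nop
16. deliver 1→4:  nop
17. deliver 3→2:  <2:prim v2 ->
18. crash(3):  <3:✗back v2 ->
19. deliver 0→2:  nop
20. deliver 4→0:  nop
21. crash(4):  <4:✗back v2 r>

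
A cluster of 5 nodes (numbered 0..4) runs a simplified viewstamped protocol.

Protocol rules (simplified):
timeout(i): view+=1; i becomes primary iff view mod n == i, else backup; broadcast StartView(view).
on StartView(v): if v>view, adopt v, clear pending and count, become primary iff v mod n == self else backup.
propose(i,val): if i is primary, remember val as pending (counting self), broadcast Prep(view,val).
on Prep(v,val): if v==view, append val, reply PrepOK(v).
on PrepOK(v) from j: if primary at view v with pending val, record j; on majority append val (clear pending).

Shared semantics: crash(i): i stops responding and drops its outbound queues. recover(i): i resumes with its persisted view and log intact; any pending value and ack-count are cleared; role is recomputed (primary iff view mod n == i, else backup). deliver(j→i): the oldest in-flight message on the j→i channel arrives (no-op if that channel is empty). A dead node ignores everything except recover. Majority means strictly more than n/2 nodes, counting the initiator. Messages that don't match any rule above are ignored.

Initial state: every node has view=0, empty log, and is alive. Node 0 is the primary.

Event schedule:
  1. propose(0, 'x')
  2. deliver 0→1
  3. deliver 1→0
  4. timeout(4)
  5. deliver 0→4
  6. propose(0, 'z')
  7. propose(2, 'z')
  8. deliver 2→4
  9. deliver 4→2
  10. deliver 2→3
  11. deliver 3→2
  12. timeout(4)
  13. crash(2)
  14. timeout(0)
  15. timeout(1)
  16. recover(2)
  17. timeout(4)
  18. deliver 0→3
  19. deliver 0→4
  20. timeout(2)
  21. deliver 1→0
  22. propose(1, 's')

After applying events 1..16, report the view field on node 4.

2

e1 propose(0,'x'): ·
e2 deliver 0→1: 1[back,v=0,x]
e3 deliver 1→0: ·
e4 timeout(4): 4[back,v=1,-]
e5 deliver 0→4: ·
e6 propose(0,'z'): ·
e7 propose(2,'z'): ·
e8 deliver 2→4: ·
e9 deliver 4→2: 2[back,v=1,-]
e10 deliver 2→3: ·
e11 deliver 3→2: ·
e12 timeout(4): 4[back,v=2,-]
e13 crash(2): 2[✗back,v=1,-]
e14 timeout(0): 0[back,v=1,-]
e15 timeout(1): 1[prim,v=1,x]
e16 recover(2): 2[back,v=1,-]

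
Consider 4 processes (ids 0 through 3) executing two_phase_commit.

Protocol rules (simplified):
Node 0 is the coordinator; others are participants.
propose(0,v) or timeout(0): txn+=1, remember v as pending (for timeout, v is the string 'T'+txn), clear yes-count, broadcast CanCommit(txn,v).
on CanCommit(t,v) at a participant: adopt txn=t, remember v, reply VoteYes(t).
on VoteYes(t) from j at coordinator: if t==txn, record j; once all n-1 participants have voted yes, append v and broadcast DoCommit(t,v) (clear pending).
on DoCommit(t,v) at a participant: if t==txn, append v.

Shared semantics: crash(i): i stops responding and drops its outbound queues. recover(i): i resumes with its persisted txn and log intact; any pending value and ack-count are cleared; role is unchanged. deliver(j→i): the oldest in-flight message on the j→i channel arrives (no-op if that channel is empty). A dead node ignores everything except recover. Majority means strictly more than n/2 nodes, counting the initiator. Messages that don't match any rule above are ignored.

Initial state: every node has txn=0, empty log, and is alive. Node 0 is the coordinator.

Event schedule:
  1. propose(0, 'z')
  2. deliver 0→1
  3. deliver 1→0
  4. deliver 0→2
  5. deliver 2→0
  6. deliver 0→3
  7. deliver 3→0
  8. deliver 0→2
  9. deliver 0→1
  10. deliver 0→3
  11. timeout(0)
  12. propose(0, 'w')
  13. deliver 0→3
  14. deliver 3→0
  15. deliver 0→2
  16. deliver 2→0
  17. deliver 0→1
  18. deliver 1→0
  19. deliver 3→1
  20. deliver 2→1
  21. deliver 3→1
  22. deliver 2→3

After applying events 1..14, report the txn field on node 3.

[1] propose(0,'z') → N0(coor t1 [-])
[2] deliver 0→1 → N1(part t1 [-])
[3] deliver 1→0 → ∅
[4] deliver 0→2 → N2(part t1 [-])
[5] deliver 2→0 → ∅
[6] deliver 0→3 → N3(part t1 [-])
[7] deliver 3→0 → N0(coor t1 [z])
[8] deliver 0→2 → N2(part t1 [z])
[9] deliver 0→1 → N1(part t1 [z])
[10] deliver 0→3 → N3(part t1 [z])
[11] timeout(0) → N0(coor t2 [z])
[12] propose(0,'w') → N0(coor t3 [z])
[13] deliver 0→3 → N3(part t2 [z])
[14] deliver 3→0 → ∅

2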